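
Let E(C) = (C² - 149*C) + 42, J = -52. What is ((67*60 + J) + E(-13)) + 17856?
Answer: 23972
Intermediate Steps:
E(C) = 42 + C² - 149*C
((67*60 + J) + E(-13)) + 17856 = ((67*60 - 52) + (42 + (-13)² - 149*(-13))) + 17856 = ((4020 - 52) + (42 + 169 + 1937)) + 17856 = (3968 + 2148) + 17856 = 6116 + 17856 = 23972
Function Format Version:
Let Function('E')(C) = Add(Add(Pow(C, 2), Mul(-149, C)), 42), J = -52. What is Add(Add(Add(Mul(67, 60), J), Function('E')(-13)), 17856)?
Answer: 23972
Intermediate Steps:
Function('E')(C) = Add(42, Pow(C, 2), Mul(-149, C))
Add(Add(Add(Mul(67, 60), J), Function('E')(-13)), 17856) = Add(Add(Add(Mul(67, 60), -52), Add(42, Pow(-13, 2), Mul(-149, -13))), 17856) = Add(Add(Add(4020, -52), Add(42, 169, 1937)), 17856) = Add(Add(3968, 2148), 17856) = Add(6116, 17856) = 23972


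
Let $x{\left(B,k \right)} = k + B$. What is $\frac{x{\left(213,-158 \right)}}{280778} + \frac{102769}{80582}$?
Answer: $\frac{7214926573}{5656413199} \approx 1.2755$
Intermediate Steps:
$x{\left(B,k \right)} = B + k$
$\frac{x{\left(213,-158 \right)}}{280778} + \frac{102769}{80582} = \frac{213 - 158}{280778} + \frac{102769}{80582} = 55 \cdot \frac{1}{280778} + 102769 \cdot \frac{1}{80582} = \frac{55}{280778} + \frac{102769}{80582} = \frac{7214926573}{5656413199}$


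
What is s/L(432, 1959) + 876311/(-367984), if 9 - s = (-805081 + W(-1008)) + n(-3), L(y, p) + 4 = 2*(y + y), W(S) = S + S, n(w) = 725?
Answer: 73806136435/158601104 ≈ 465.36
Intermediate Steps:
W(S) = 2*S
L(y, p) = -4 + 4*y (L(y, p) = -4 + 2*(y + y) = -4 + 2*(2*y) = -4 + 4*y)
s = 806381 (s = 9 - ((-805081 + 2*(-1008)) + 725) = 9 - ((-805081 - 2016) + 725) = 9 - (-807097 + 725) = 9 - 1*(-806372) = 9 + 806372 = 806381)
s/L(432, 1959) + 876311/(-367984) = 806381/(-4 + 4*432) + 876311/(-367984) = 806381/(-4 + 1728) + 876311*(-1/367984) = 806381/1724 - 876311/367984 = 73806136435/158601104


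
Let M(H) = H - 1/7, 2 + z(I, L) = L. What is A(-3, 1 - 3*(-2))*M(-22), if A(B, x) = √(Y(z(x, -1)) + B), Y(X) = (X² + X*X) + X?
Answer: -310*√3/7 ≈ -76.705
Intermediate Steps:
z(I, L) = -2 + L
Y(X) = X + 2*X² (Y(X) = (X² + X²) + X = 2*X² + X = X + 2*X²)
A(B, x) = √(15 + B) (A(B, x) = √((-2 - 1)*(1 + 2*(-2 - 1)) + B) = √(-3*(1 + 2*(-3)) + B) = √(-3*(1 - 6) + B) = √(-3*(-5) + B) = √(15 + B))
M(H) = -⅐ + H (M(H) = H - 1/7 = H - 1*⅐ = H - ⅐ = -⅐ + H)
A(-3, 1 - 3*(-2))*M(-22) = √(15 - 3)*(-⅐ - 22) = √12*(-155/7) = (2*√3)*(-155/7) = -310*√3/7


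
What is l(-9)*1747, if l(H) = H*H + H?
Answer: 125784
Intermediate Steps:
l(H) = H + H² (l(H) = H² + H = H + H²)
l(-9)*1747 = -9*(1 - 9)*1747 = -9*(-8)*1747 = 72*1747 = 125784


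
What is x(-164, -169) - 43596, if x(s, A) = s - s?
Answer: -43596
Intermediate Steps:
x(s, A) = 0
x(-164, -169) - 43596 = 0 - 43596 = -43596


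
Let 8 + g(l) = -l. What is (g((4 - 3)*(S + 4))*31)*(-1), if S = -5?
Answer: 217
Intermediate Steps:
g(l) = -8 - l
(g((4 - 3)*(S + 4))*31)*(-1) = ((-8 - (4 - 3)*(-5 + 4))*31)*(-1) = ((-8 - (-1))*31)*(-1) = ((-8 - 1*(-1))*31)*(-1) = ((-8 + 1)*31)*(-1) = -7*31*(-1) = -217*(-1) = 217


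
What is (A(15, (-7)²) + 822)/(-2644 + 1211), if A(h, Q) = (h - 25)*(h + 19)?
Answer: -482/1433 ≈ -0.33636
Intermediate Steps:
A(h, Q) = (-25 + h)*(19 + h)
(A(15, (-7)²) + 822)/(-2644 + 1211) = ((-475 + 15² - 6*15) + 822)/(-2644 + 1211) = ((-475 + 225 - 90) + 822)/(-1433) = (-340 + 822)*(-1/1433) = 482*(-1/1433) = -482/1433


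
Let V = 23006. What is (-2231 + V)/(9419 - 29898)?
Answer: -20775/20479 ≈ -1.0145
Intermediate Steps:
(-2231 + V)/(9419 - 29898) = (-2231 + 23006)/(9419 - 29898) = 20775/(-20479) = 20775*(-1/20479) = -20775/20479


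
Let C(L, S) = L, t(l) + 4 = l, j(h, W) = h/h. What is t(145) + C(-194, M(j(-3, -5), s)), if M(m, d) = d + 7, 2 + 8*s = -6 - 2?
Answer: -53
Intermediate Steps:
s = -5/4 (s = -¼ + (-6 - 2)/8 = -¼ + (⅛)*(-8) = -¼ - 1 = -5/4 ≈ -1.2500)
j(h, W) = 1
M(m, d) = 7 + d
t(l) = -4 + l
t(145) + C(-194, M(j(-3, -5), s)) = (-4 + 145) - 194 = 141 - 194 = -53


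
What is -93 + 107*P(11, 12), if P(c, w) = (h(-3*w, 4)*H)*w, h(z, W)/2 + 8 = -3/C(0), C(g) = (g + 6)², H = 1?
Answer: -20851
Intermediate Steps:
C(g) = (6 + g)²
h(z, W) = -97/6 (h(z, W) = -16 + 2*(-3/(6 + 0)²) = -16 + 2*(-3/(6²)) = -16 + 2*(-3/36) = -16 + 2*(-3*1/36) = -16 + 2*(-1/12) = -16 - ⅙ = -97/6)
P(c, w) = -97*w/6 (P(c, w) = (-97/6*1)*w = -97*w/6)
-93 + 107*P(11, 12) = -93 + 107*(-97/6*12) = -93 + 107*(-194) = -93 - 20758 = -20851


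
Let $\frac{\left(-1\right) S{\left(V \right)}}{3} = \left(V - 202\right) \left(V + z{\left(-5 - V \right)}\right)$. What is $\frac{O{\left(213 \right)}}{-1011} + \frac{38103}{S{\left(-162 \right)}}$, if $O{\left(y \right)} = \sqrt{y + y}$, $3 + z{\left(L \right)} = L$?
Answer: $- \frac{977}{224} - \frac{\sqrt{426}}{1011} \approx -4.382$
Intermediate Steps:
$z{\left(L \right)} = -3 + L$
$O{\left(y \right)} = \sqrt{2} \sqrt{y}$ ($O{\left(y \right)} = \sqrt{2 y} = \sqrt{2} \sqrt{y}$)
$S{\left(V \right)} = -4848 + 24 V$ ($S{\left(V \right)} = - 3 \left(V - 202\right) \left(V - \left(8 + V\right)\right) = - 3 \left(-202 + V\right) \left(V - \left(8 + V\right)\right) = - 3 \left(-202 + V\right) \left(-8\right) = - 3 \left(1616 - 8 V\right) = -4848 + 24 V$)
$\frac{O{\left(213 \right)}}{-1011} + \frac{38103}{S{\left(-162 \right)}} = \frac{\sqrt{2} \sqrt{213}}{-1011} + \frac{38103}{-4848 + 24 \left(-162\right)} = \sqrt{426} \left(- \frac{1}{1011}\right) + \frac{38103}{-4848 - 3888} = - \frac{\sqrt{426}}{1011} + \frac{38103}{-8736} = - \frac{\sqrt{426}}{1011} + 38103 \left(- \frac{1}{8736}\right) = - \frac{\sqrt{426}}{1011} - \frac{977}{224} = - \frac{977}{224} - \frac{\sqrt{426}}{1011}$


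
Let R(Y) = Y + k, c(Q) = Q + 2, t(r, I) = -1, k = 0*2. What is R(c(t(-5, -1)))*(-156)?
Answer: -156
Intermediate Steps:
k = 0
c(Q) = 2 + Q
R(Y) = Y (R(Y) = Y + 0 = Y)
R(c(t(-5, -1)))*(-156) = (2 - 1)*(-156) = 1*(-156) = -156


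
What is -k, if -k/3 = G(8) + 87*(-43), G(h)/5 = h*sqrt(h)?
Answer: -11223 + 240*sqrt(2) ≈ -10884.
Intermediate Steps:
G(h) = 5*h**(3/2) (G(h) = 5*(h*sqrt(h)) = 5*h**(3/2))
k = 11223 - 240*sqrt(2) (k = -3*(5*8**(3/2) + 87*(-43)) = -3*(5*(16*sqrt(2)) - 3741) = -3*(80*sqrt(2) - 3741) = -3*(-3741 + 80*sqrt(2)) = 11223 - 240*sqrt(2) ≈ 10884.)
-k = -(11223 - 240*sqrt(2)) = -11223 + 240*sqrt(2)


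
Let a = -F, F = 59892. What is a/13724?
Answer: -14973/3431 ≈ -4.3640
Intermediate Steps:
a = -59892 (a = -1*59892 = -59892)
a/13724 = -59892/13724 = -59892*1/13724 = -14973/3431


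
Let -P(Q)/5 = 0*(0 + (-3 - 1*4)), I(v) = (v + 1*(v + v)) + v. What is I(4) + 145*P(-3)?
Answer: 16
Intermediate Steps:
I(v) = 4*v (I(v) = (v + 1*(2*v)) + v = (v + 2*v) + v = 3*v + v = 4*v)
P(Q) = 0 (P(Q) = -0*(0 + (-3 - 1*4)) = -0*(0 + (-3 - 4)) = -0*(0 - 7) = -0*(-7) = -5*0 = 0)
I(4) + 145*P(-3) = 4*4 + 145*0 = 16 + 0 = 16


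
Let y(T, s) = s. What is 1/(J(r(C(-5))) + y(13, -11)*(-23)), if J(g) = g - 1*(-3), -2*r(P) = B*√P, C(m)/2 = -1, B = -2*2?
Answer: 32/8193 - I*√2/32772 ≈ 0.0039058 - 4.3153e-5*I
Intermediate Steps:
B = -4
C(m) = -2 (C(m) = 2*(-1) = -2)
r(P) = 2*√P (r(P) = -(-2)*√P = 2*√P)
J(g) = 3 + g (J(g) = g + 3 = 3 + g)
1/(J(r(C(-5))) + y(13, -11)*(-23)) = 1/((3 + 2*√(-2)) - 11*(-23)) = 1/((3 + 2*(I*√2)) + 253) = 1/((3 + 2*I*√2) + 253) = 1/(256 + 2*I*√2)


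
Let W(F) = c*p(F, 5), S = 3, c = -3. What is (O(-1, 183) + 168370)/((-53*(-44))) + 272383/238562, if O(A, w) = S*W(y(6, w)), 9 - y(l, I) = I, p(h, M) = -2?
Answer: 927413073/12643786 ≈ 73.349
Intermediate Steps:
y(l, I) = 9 - I
W(F) = 6 (W(F) = -3*(-2) = 6)
O(A, w) = 18 (O(A, w) = 3*6 = 18)
(O(-1, 183) + 168370)/((-53*(-44))) + 272383/238562 = (18 + 168370)/((-53*(-44))) + 272383/238562 = 168388/2332 + 272383*(1/238562) = 168388*(1/2332) + 272383/238562 = 3827/53 + 272383/238562 = 927413073/12643786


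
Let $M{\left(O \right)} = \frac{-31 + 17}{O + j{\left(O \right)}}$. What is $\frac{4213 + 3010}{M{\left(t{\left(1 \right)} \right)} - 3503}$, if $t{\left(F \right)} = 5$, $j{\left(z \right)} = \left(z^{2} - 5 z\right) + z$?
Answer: $- \frac{36115}{17522} \approx -2.0611$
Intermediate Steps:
$j{\left(z \right)} = z^{2} - 4 z$
$M{\left(O \right)} = - \frac{14}{O + O \left(-4 + O\right)}$ ($M{\left(O \right)} = \frac{-31 + 17}{O + O \left(-4 + O\right)} = - \frac{14}{O + O \left(-4 + O\right)}$)
$\frac{4213 + 3010}{M{\left(t{\left(1 \right)} \right)} - 3503} = \frac{4213 + 3010}{- \frac{14}{5 \left(-3 + 5\right)} - 3503} = \frac{7223}{\left(-14\right) \frac{1}{5} \cdot \frac{1}{2} - 3503} = \frac{7223}{- \frac{7}{5} - 3503} = \frac{7223}{- \frac{17522}{5}} = 7223 \left(- \frac{5}{17522}\right) = - \frac{36115}{17522}$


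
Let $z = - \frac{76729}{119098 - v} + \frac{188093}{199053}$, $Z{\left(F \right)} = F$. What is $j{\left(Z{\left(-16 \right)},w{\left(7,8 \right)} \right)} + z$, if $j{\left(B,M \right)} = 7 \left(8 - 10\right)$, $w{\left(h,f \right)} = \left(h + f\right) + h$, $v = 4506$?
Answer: $- \frac{313057523845}{22809881376} \approx -13.725$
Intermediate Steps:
$w{\left(h,f \right)} = f + 2 h$ ($w{\left(h,f \right)} = \left(f + h\right) + h = f + 2 h$)
$j{\left(B,M \right)} = -14$ ($j{\left(B,M \right)} = 7 \left(-2\right) = -14$)
$z = \frac{6280815419}{22809881376}$ ($z = - \frac{76729}{119098 - 4506} + \frac{188093}{199053} = - \frac{76729}{119098 - 4506} + 188093 \cdot \frac{1}{199053} = - \frac{76729}{114592} + \frac{188093}{199053} = \frac{6280815419}{22809881376} \approx 0.27535$)
$j{\left(Z{\left(-16 \right)},w{\left(7,8 \right)} \right)} + z = -14 + \frac{6280815419}{22809881376} = - \frac{313057523845}{22809881376}$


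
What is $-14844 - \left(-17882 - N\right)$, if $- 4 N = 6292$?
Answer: $1465$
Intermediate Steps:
$N = -1573$ ($N = \left(- \frac{1}{4}\right) 6292 = -1573$)
$-14844 - \left(-17882 - N\right) = -14844 - \left(-17882 - -1573\right) = -14844 - \left(-17882 + 1573\right) = -14844 - -16309 = -14844 + 16309 = 1465$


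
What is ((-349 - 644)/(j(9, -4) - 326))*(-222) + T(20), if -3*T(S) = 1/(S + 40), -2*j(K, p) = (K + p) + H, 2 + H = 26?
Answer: -26453747/40860 ≈ -647.42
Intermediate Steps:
H = 24 (H = -2 + 26 = 24)
j(K, p) = -12 - K/2 - p/2 (j(K, p) = -((K + p) + 24)/2 = -(24 + K + p)/2 = -12 - K/2 - p/2)
T(S) = -1/(3*(40 + S)) (T(S) = -1/(3*(S + 40)) = -1/(3*(40 + S)))
((-349 - 644)/(j(9, -4) - 326))*(-222) + T(20) = ((-349 - 644)/((-12 - ½*9 - ½*(-4)) - 326))*(-222) - 1/(120 + 3*20) = -993/((-12 - 9/2 + 2) - 326)*(-222) - 1/(120 + 60) = -993/(-29/2 - 326)*(-222) - 1/180 = -993/(-681/2)*(-222) - 1*1/180 = -993*(-2/681)*(-222) - 1/180 = (662/227)*(-222) - 1/180 = -146964/227 - 1/180 = -26453747/40860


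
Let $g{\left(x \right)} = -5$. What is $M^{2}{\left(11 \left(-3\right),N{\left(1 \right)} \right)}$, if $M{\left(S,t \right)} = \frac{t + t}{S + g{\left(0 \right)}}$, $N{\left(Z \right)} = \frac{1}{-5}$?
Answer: $\frac{1}{9025} \approx 0.0001108$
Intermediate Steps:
$N{\left(Z \right)} = - \frac{1}{5}$
$M{\left(S,t \right)} = \frac{2 t}{-5 + S}$ ($M{\left(S,t \right)} = \frac{t + t}{S - 5} = \frac{2 t}{-5 + S}$)
$M^{2}{\left(11 \left(-3\right),N{\left(1 \right)} \right)} = \left(2 \left(- \frac{1}{5}\right) \frac{1}{-5 + 11 \left(-3\right)}\right)^{2} = \left(2 \left(- \frac{1}{5}\right) \frac{1}{-5 - 33}\right)^{2} = \left(2 \left(- \frac{1}{5}\right) \frac{1}{-38}\right)^{2} = \left(2 \left(- \frac{1}{5}\right) \left(- \frac{1}{38}\right)\right)^{2} = \left(\frac{1}{95}\right)^{2} = \frac{1}{9025}$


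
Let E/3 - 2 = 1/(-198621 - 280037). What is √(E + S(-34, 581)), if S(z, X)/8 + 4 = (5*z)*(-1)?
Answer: √305637382170002/478658 ≈ 36.524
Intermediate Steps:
S(z, X) = -32 - 40*z (S(z, X) = -32 + 8*((5*z)*(-1)) = -32 + 8*(-5*z) = -32 - 40*z)
E = 2871945/478658 (E = 6 + 3/(-198621 - 280037) = 6 + 3/(-478658) = 6 + 3*(-1/478658) = 6 - 3/478658 = 2871945/478658 ≈ 6.0000)
√(E + S(-34, 581)) = √(2871945/478658 + (-32 - 40*(-34))) = √(2871945/478658 + (-32 + 1360)) = √(2871945/478658 + 1328) = √(638529769/478658) = √305637382170002/478658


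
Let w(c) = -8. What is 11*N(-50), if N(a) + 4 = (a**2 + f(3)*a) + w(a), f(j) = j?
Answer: 25718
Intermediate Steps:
N(a) = -12 + a**2 + 3*a (N(a) = -4 + ((a**2 + 3*a) - 8) = -4 + (-8 + a**2 + 3*a) = -12 + a**2 + 3*a)
11*N(-50) = 11*(-12 + (-50)**2 + 3*(-50)) = 11*(-12 + 2500 - 150) = 11*2338 = 25718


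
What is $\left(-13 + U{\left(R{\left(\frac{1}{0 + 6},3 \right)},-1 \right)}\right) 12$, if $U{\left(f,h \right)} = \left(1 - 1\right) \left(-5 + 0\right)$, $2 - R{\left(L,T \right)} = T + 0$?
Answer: $-156$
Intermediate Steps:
$R{\left(L,T \right)} = 2 - T$ ($R{\left(L,T \right)} = 2 - \left(T + 0\right) = 2 - T$)
$U{\left(f,h \right)} = 0$ ($U{\left(f,h \right)} = 0 \left(-5\right) = 0$)
$\left(-13 + U{\left(R{\left(\frac{1}{0 + 6},3 \right)},-1 \right)}\right) 12 = \left(-13 + 0\right) 12 = \left(-13\right) 12 = -156$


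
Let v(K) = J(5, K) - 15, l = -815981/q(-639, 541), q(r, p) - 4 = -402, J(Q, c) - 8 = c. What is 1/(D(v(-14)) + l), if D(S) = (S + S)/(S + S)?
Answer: 398/816379 ≈ 0.00048752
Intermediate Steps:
J(Q, c) = 8 + c
q(r, p) = -398 (q(r, p) = 4 - 402 = -398)
l = 815981/398 (l = -815981/(-398) = -815981*(-1/398) = 815981/398 ≈ 2050.2)
v(K) = -7 + K (v(K) = (8 + K) - 15 = -7 + K)
D(S) = 1 (D(S) = (2*S)/((2*S)) = (2*S)*(1/(2*S)) = 1)
1/(D(v(-14)) + l) = 1/(1 + 815981/398) = 1/(816379/398) = 398/816379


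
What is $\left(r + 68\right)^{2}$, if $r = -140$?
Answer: $5184$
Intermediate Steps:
$\left(r + 68\right)^{2} = \left(-140 + 68\right)^{2} = \left(-72\right)^{2} = 5184$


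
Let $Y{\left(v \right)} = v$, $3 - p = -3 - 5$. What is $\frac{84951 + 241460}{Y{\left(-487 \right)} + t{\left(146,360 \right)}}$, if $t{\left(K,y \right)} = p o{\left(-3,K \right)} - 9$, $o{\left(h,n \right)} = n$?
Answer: $\frac{326411}{1110} \approx 294.06$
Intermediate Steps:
$p = 11$ ($p = 3 - \left(-3 - 5\right) = 3 - -8 = 3 + 8 = 11$)
$t{\left(K,y \right)} = -9 + 11 K$ ($t{\left(K,y \right)} = 11 K - 9 = -9 + 11 K$)
$\frac{84951 + 241460}{Y{\left(-487 \right)} + t{\left(146,360 \right)}} = \frac{84951 + 241460}{-487 + \left(-9 + 11 \cdot 146\right)} = \frac{326411}{-487 + \left(-9 + 1606\right)} = \frac{326411}{-487 + 1597} = \frac{326411}{1110}$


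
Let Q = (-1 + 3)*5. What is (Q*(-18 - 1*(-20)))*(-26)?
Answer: -520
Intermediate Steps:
Q = 10 (Q = 2*5 = 10)
(Q*(-18 - 1*(-20)))*(-26) = (10*(-18 - 1*(-20)))*(-26) = (10*(-18 + 20))*(-26) = (10*2)*(-26) = 20*(-26) = -520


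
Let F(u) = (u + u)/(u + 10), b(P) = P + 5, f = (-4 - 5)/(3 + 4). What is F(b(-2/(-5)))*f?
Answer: -486/539 ≈ -0.90167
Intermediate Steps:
f = -9/7 ≈ -1.2857
b(P) = 5 + P
F(u) = 2*u/(10 + u) (F(u) = (2*u)/(10 + u) = 2*u/(10 + u))
F(b(-2/(-5)))*f = (2*(5 - 2/(-5))/(10 + (5 - 2/(-5))))*(-9/7) = (2*(5 - 2*(-⅕))/(10 + (5 - 2*(-⅕))))*(-9/7) = (2*(5 + ⅖)/(10 + (5 + ⅖)))*(-9/7) = (2*(27/5)/(10 + 27/5))*(-9/7) = (2*(27/5)/(77/5))*(-9/7) = (2*(27/5)*(5/77))*(-9/7) = (54/77)*(-9/7) = -486/539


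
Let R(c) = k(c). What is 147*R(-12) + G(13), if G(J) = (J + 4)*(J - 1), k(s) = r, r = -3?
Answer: -237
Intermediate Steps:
k(s) = -3
R(c) = -3
G(J) = (-1 + J)*(4 + J) (G(J) = (4 + J)*(-1 + J) = (-1 + J)*(4 + J))
147*R(-12) + G(13) = 147*(-3) + (-4 + 13² + 3*13) = -441 + (-4 + 169 + 39) = -441 + 204 = -237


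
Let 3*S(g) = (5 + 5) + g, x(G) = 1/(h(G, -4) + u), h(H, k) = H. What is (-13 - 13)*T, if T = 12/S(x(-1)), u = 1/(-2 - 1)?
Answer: -3744/37 ≈ -101.19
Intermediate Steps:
u = -⅓ (u = 1/(-3) = -⅓ ≈ -0.33333)
x(G) = 1/(-⅓ + G) (x(G) = 1/(G - ⅓) = 1/(-⅓ + G))
S(g) = 10/3 + g/3 (S(g) = ((5 + 5) + g)/3 = (10 + g)/3 = 10/3 + g/3)
T = 144/37 (T = 12/(10/3 + (3/(-1 + 3*(-1)))/3) = 12/(10/3 + (3/(-1 - 3))/3) = 12/(10/3 + (3/(-4))/3) = 12/(10/3 + (3*(-¼))/3) = 12/(10/3 + (⅓)*(-¾)) = 12/(10/3 - ¼) = 12/(37/12) = 12*(12/37) = 144/37 ≈ 3.8919)
(-13 - 13)*T = (-13 - 13)*(144/37) = -26*144/37 = -3744/37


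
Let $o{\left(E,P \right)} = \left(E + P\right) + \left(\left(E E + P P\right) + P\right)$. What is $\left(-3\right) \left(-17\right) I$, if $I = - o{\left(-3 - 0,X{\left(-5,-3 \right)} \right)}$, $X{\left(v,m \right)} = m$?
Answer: $-459$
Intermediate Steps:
$o{\left(E,P \right)} = E + E^{2} + P^{2} + 2 P$ ($o{\left(E,P \right)} = \left(E + P\right) + \left(\left(E^{2} + P^{2}\right) + P\right) = \left(E + P\right) + \left(P + E^{2} + P^{2}\right) = E + E^{2} + P^{2} + 2 P$)
$I = -9$ ($I = - (\left(-3 - 0\right) + \left(-3 - 0\right)^{2} + \left(-3\right)^{2} + 2 \left(-3\right)) = - (\left(-3 + 0\right) + \left(-3 + 0\right)^{2} + 9 - 6) = - (-3 + \left(-3\right)^{2} + 9 - 6) = - (-3 + 9 + 9 - 6) = \left(-1\right) 9 = -9$)
$\left(-3\right) \left(-17\right) I = \left(-3\right) \left(-17\right) \left(-9\right) = 51 \left(-9\right) = -459$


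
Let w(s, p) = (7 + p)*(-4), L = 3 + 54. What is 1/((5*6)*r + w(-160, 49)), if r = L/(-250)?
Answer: -25/5771 ≈ -0.0043320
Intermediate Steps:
L = 57
w(s, p) = -28 - 4*p
r = -57/250 (r = 57/(-250) = 57*(-1/250) = -57/250 ≈ -0.22800)
1/((5*6)*r + w(-160, 49)) = 1/((5*6)*(-57/250) + (-28 - 4*49)) = 1/(30*(-57/250) + (-28 - 196)) = 1/(-171/25 - 224) = 1/(-5771/25) = -25/5771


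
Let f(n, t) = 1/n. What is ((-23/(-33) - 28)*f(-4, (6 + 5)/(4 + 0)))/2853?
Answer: 901/376596 ≈ 0.0023925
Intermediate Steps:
((-23/(-33) - 28)*f(-4, (6 + 5)/(4 + 0)))/2853 = ((-23/(-33) - 28)/(-4))/2853 = ((-23*(-1/33) - 28)*(-1/4))*(1/2853) = ((23/33 - 28)*(-1/4))*(1/2853) = -901/33*(-1/4)*(1/2853) = (901/132)*(1/2853) = 901/376596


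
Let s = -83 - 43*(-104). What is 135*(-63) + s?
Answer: -4116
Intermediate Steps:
s = 4389 (s = -83 + 4472 = 4389)
135*(-63) + s = 135*(-63) + 4389 = -8505 + 4389 = -4116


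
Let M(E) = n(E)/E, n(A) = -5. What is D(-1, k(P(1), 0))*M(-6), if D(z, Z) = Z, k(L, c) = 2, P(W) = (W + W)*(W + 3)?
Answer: 5/3 ≈ 1.6667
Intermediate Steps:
P(W) = 2*W*(3 + W) (P(W) = (2*W)*(3 + W) = 2*W*(3 + W))
M(E) = -5/E
D(-1, k(P(1), 0))*M(-6) = 2*(-5/(-6)) = 2*(-5*(-1/6)) = 2*(5/6) = 5/3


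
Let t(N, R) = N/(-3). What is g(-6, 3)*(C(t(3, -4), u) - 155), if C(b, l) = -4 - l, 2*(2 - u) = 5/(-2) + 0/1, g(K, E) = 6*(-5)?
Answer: 9735/2 ≈ 4867.5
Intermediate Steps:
t(N, R) = -N/3 (t(N, R) = N*(-1/3) = -N/3)
g(K, E) = -30
u = 13/4 (u = 2 - (5/(-2) + 0/1)/2 = 2 - (5*(-1/2) + 0*1)/2 = 2 - (-5/2 + 0)/2 = 2 - 1/2*(-5/2) = 2 + 5/4 = 13/4 ≈ 3.2500)
g(-6, 3)*(C(t(3, -4), u) - 155) = -30*((-4 - 1*13/4) - 155) = -30*((-4 - 13/4) - 155) = -30*(-29/4 - 155) = -30*(-649/4) = 9735/2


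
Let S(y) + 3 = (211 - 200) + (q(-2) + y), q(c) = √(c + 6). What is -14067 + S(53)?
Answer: -14004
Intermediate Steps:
q(c) = √(6 + c)
S(y) = 10 + y (S(y) = -3 + ((211 - 200) + (√(6 - 2) + y)) = -3 + (11 + (√4 + y)) = -3 + (11 + (2 + y)) = -3 + (13 + y) = 10 + y)
-14067 + S(53) = -14067 + (10 + 53) = -14067 + 63 = -14004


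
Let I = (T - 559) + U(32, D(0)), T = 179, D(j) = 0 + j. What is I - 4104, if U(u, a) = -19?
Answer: -4503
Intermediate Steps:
D(j) = j
I = -399 (I = (179 - 559) - 19 = -380 - 19 = -399)
I - 4104 = -399 - 4104 = -4503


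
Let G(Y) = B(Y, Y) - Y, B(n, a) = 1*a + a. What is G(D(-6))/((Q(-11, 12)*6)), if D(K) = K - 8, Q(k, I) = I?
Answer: -7/36 ≈ -0.19444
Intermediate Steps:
B(n, a) = 2*a (B(n, a) = a + a = 2*a)
D(K) = -8 + K
G(Y) = Y (G(Y) = 2*Y - Y = Y)
G(D(-6))/((Q(-11, 12)*6)) = (-8 - 6)/((12*6)) = -14/72 = -14*1/72 = -7/36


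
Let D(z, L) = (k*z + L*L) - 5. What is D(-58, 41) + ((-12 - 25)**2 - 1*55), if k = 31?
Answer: 1192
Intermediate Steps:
D(z, L) = -5 + L**2 + 31*z (D(z, L) = (31*z + L*L) - 5 = (31*z + L**2) - 5 = (L**2 + 31*z) - 5 = -5 + L**2 + 31*z)
D(-58, 41) + ((-12 - 25)**2 - 1*55) = (-5 + 41**2 + 31*(-58)) + ((-12 - 25)**2 - 1*55) = (-5 + 1681 - 1798) + ((-37)**2 - 55) = -122 + (1369 - 55) = -122 + 1314 = 1192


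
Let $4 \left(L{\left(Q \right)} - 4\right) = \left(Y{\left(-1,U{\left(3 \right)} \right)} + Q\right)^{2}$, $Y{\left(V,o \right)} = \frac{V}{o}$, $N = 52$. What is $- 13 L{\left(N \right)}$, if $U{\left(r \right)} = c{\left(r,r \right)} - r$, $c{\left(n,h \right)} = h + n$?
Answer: $- \frac{314197}{36} \approx -8727.7$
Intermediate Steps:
$U{\left(r \right)} = r$ ($U{\left(r \right)} = \left(r + r\right) - r = 2 r - r = r$)
$L{\left(Q \right)} = 4 + \frac{\left(- \frac{1}{3} + Q\right)^{2}}{4}$
$- 13 L{\left(N \right)} = - 13 \left(4 + \frac{\left(-1 + 3 \cdot 52\right)^{2}}{36}\right) = - 13 \left(4 + \frac{\left(-1 + 156\right)^{2}}{36}\right) = - 13 \left(4 + \frac{155^{2}}{36}\right) = - 13 \left(4 + \frac{1}{36} \cdot 24025\right) = - 13 \left(4 + \frac{24025}{36}\right) = \left(-13\right) \frac{24169}{36} = - \frac{314197}{36}$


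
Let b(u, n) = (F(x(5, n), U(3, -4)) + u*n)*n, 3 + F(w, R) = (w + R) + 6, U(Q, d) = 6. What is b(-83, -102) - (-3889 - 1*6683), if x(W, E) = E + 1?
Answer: -843576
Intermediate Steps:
x(W, E) = 1 + E
F(w, R) = 3 + R + w (F(w, R) = -3 + ((w + R) + 6) = -3 + ((R + w) + 6) = -3 + (6 + R + w) = 3 + R + w)
b(u, n) = n*(10 + n + n*u) (b(u, n) = ((3 + 6 + (1 + n)) + u*n)*n = ((10 + n) + n*u)*n = (10 + n + n*u)*n = n*(10 + n + n*u))
b(-83, -102) - (-3889 - 1*6683) = -102*(10 - 102 - 102*(-83)) - (-3889 - 1*6683) = -102*(10 - 102 + 8466) - (-3889 - 6683) = -102*8374 - 1*(-10572) = -854148 + 10572 = -843576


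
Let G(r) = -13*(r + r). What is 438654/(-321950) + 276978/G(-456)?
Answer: 538284521/24468200 ≈ 21.999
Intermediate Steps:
G(r) = -26*r
438654/(-321950) + 276978/G(-456) = 438654/(-321950) + 276978/((-26*(-456))) = 438654*(-1/321950) + 276978/11856 = -219327/160975 + 276978*(1/11856) = -219327/160975 + 3551/152 = 538284521/24468200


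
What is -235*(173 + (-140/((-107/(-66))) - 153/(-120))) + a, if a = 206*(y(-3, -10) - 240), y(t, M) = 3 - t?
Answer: -58948583/856 ≈ -68865.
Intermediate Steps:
a = -48204 (a = 206*((3 - 1*(-3)) - 240) = 206*((3 + 3) - 240) = 206*(6 - 240) = 206*(-234) = -48204)
-235*(173 + (-140/((-107/(-66))) - 153/(-120))) + a = -235*(173 + (-140/((-107/(-66))) - 153/(-120))) - 48204 = -235*(173 + (-140/((-107*(-1/66))) - 153*(-1/120))) - 48204 = -235*(173 + (-140/107/66 + 51/40)) - 48204 = -235*(173 + (-140*66/107 + 51/40)) - 48204 = -235*(173 + (-9240/107 + 51/40)) - 48204 = -235*(173 - 364143/4280) - 48204 = -235*376297/4280 - 48204 = -17685959/856 - 48204 = -58948583/856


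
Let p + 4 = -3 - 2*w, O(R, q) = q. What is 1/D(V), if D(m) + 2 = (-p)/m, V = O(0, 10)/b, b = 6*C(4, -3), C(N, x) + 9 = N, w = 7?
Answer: -1/65 ≈ -0.015385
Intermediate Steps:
p = -21 (p = -4 + (-3 - 2*7) = -4 + (-3 - 14) = -4 - 17 = -21)
C(N, x) = -9 + N
b = -30 (b = 6*(-9 + 4) = 6*(-5) = -30)
V = -1/3 (V = 10/(-30) = 10*(-1/30) = -1/3 ≈ -0.33333)
D(m) = -2 + 21/m (D(m) = -2 + (-1*(-21))/m = -2 + 21/m)
1/D(V) = 1/(-2 + 21/(-1/3)) = 1/(-2 + 21*(-3)) = 1/(-2 - 63) = 1/(-65) = -1/65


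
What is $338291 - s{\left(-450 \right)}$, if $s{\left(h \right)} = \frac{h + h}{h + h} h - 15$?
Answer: $338756$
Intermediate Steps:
$s{\left(h \right)} = -15 + h$ ($s{\left(h \right)} = \frac{2 h}{2 h} h - 15 = 2 h \frac{1}{2 h} h - 15 = 1 h - 15 = h - 15 = -15 + h$)
$338291 - s{\left(-450 \right)} = 338291 - \left(-15 - 450\right) = 338291 - -465 = 338291 + 465 = 338756$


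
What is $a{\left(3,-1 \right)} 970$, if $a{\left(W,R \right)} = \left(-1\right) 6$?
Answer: $-5820$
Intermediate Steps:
$a{\left(W,R \right)} = -6$
$a{\left(3,-1 \right)} 970 = \left(-6\right) 970 = -5820$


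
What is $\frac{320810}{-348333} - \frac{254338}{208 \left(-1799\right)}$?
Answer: $- \frac{2246444069}{9310244424} \approx -0.24129$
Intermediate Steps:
$\frac{320810}{-348333} - \frac{254338}{208 \left(-1799\right)} = 320810 \left(- \frac{1}{348333}\right) - \frac{254338}{-374192} = - \frac{320810}{348333} - - \frac{18167}{26728} = - \frac{320810}{348333} + \frac{18167}{26728} = - \frac{2246444069}{9310244424}$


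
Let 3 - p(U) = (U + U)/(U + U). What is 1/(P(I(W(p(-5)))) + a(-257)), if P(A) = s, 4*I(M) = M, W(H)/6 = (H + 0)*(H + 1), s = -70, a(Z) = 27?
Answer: -1/43 ≈ -0.023256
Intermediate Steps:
p(U) = 2 (p(U) = 3 - (U + U)/(U + U) = 3 - 2*U/(2*U) = 3 - 2*U*1/(2*U) = 3 - 1*1 = 3 - 1 = 2)
W(H) = 6*H*(1 + H) (W(H) = 6*((H + 0)*(H + 1)) = 6*(H*(1 + H)) = 6*H*(1 + H))
I(M) = M/4
P(A) = -70
1/(P(I(W(p(-5)))) + a(-257)) = 1/(-70 + 27) = 1/(-43) = -1/43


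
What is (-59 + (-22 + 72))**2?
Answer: 81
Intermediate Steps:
(-59 + (-22 + 72))**2 = (-59 + 50)**2 = (-9)**2 = 81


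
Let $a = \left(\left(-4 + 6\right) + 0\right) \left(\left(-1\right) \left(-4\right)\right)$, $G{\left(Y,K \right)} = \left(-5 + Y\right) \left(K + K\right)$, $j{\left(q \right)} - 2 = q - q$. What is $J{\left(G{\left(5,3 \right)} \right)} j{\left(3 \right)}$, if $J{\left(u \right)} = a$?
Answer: $16$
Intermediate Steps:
$j{\left(q \right)} = 2$ ($j{\left(q \right)} = 2 + \left(q - q\right) = 2 + 0 = 2$)
$G{\left(Y,K \right)} = 2 K \left(-5 + Y\right)$ ($G{\left(Y,K \right)} = \left(-5 + Y\right) 2 K = 2 K \left(-5 + Y\right)$)
$a = 8$ ($a = \left(2 + 0\right) 4 = 2 \cdot 4 = 8$)
$J{\left(u \right)} = 8$
$J{\left(G{\left(5,3 \right)} \right)} j{\left(3 \right)} = 8 \cdot 2 = 16$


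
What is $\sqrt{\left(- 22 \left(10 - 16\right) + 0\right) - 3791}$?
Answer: $i \sqrt{3659} \approx 60.49 i$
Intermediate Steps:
$\sqrt{\left(- 22 \left(10 - 16\right) + 0\right) - 3791} = \sqrt{\left(\left(-22\right) \left(-6\right) + 0\right) - 3791} = \sqrt{\left(132 + 0\right) - 3791} = \sqrt{132 - 3791} = \sqrt{-3659} = i \sqrt{3659}$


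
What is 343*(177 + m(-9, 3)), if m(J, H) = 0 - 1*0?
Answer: 60711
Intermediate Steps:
m(J, H) = 0 (m(J, H) = 0 + 0 = 0)
343*(177 + m(-9, 3)) = 343*(177 + 0) = 343*177 = 60711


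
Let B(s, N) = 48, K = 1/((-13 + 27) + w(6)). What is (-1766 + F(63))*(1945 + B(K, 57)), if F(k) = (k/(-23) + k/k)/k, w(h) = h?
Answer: -5100035182/1449 ≈ -3.5197e+6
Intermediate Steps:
K = 1/20 (K = 1/((-13 + 27) + 6) = 1/(14 + 6) = 1/20 ≈ 0.050000)
F(k) = (1 - k/23)/k (F(k) = (k*(-1/23) + 1)/k = (-k/23 + 1)/k = (1 - k/23)/k)
(-1766 + F(63))*(1945 + B(K, 57)) = (-1766 + (1/23)*(23 - 1*63)/63)*(1945 + 48) = (-1766 + (1/23)*(1/63)*(23 - 63))*1993 = (-1766 + (1/23)*(1/63)*(-40))*1993 = (-1766 - 40/1449)*1993 = -2558974/1449*1993 = -5100035182/1449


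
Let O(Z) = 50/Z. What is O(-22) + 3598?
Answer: 39553/11 ≈ 3595.7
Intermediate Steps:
O(-22) + 3598 = 50/(-22) + 3598 = 50*(-1/22) + 3598 = -25/11 + 3598 = 39553/11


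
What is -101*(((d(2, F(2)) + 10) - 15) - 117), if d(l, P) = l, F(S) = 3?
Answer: 12120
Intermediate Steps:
-101*(((d(2, F(2)) + 10) - 15) - 117) = -101*(((2 + 10) - 15) - 117) = -101*((12 - 15) - 117) = -101*(-3 - 117) = -101*(-120) = 12120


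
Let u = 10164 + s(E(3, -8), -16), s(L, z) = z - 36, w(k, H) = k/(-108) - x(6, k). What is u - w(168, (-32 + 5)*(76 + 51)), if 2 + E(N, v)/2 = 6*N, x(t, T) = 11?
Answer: 91121/9 ≈ 10125.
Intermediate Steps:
E(N, v) = -4 + 12*N (E(N, v) = -4 + 2*(6*N) = -4 + 12*N)
w(k, H) = -11 - k/108 (w(k, H) = k/(-108) - 1*11 = k*(-1/108) - 11 = -k/108 - 11 = -11 - k/108)
s(L, z) = -36 + z
u = 10112 (u = 10164 + (-36 - 16) = 10164 - 52 = 10112)
u - w(168, (-32 + 5)*(76 + 51)) = 10112 - (-11 - 1/108*168) = 10112 - (-11 - 14/9) = 10112 - 1*(-113/9) = 10112 + 113/9 = 91121/9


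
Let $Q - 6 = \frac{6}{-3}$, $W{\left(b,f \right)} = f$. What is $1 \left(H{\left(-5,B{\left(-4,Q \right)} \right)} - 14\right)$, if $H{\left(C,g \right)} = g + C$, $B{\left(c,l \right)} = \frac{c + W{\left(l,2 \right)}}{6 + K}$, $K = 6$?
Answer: $- \frac{115}{6} \approx -19.167$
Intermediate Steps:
$Q = 4$ ($Q = 6 + \frac{6}{-3} = 6 + 6 \left(- \frac{1}{3}\right) = 6 - 2 = 4$)
$B{\left(c,l \right)} = \frac{1}{6} + \frac{c}{12}$ ($B{\left(c,l \right)} = \frac{c + 2}{6 + 6} = \frac{2 + c}{12} = \left(2 + c\right) \frac{1}{12} = \frac{1}{6} + \frac{c}{12}$)
$H{\left(C,g \right)} = C + g$
$1 \left(H{\left(-5,B{\left(-4,Q \right)} \right)} - 14\right) = 1 \left(\left(-5 + \left(\frac{1}{6} + \frac{1}{12} \left(-4\right)\right)\right) - 14\right) = 1 \left(\left(-5 + \left(\frac{1}{6} - \frac{1}{3}\right)\right) - 14\right) = 1 \left(\left(-5 - \frac{1}{6}\right) - 14\right) = 1 \left(- \frac{31}{6} - 14\right) = 1 \left(- \frac{115}{6}\right) = - \frac{115}{6}$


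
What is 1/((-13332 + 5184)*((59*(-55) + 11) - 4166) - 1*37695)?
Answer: 1/60257505 ≈ 1.6595e-8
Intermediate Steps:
1/((-13332 + 5184)*((59*(-55) + 11) - 4166) - 1*37695) = 1/(-8148*((-3245 + 11) - 4166) - 37695) = 1/(-8148*(-3234 - 4166) - 37695) = 1/(-8148*(-7400) - 37695) = 1/(60295200 - 37695) = 1/60257505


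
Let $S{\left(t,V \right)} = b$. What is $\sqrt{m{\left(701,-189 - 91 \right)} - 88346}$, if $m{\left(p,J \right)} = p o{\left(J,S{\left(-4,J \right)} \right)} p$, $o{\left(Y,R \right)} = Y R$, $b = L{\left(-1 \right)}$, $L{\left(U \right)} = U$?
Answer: $\sqrt{137503934} \approx 11726.0$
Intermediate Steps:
$b = -1$
$S{\left(t,V \right)} = -1$
$o{\left(Y,R \right)} = R Y$
$m{\left(p,J \right)} = - J p^{2}$ ($m{\left(p,J \right)} = p \left(- J\right) p = - J p p = - J p^{2}$)
$\sqrt{m{\left(701,-189 - 91 \right)} - 88346} = \sqrt{- \left(-189 - 91\right) 701^{2} - 88346} = \sqrt{\left(-1\right) \left(-280\right) 491401 - 88346} = \sqrt{137592280 - 88346} = \sqrt{137503934}$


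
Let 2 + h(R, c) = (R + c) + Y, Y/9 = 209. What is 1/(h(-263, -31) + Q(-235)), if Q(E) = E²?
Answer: 1/56810 ≈ 1.7603e-5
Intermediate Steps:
Y = 1881 (Y = 9*209 = 1881)
h(R, c) = 1879 + R + c (h(R, c) = -2 + ((R + c) + 1881) = -2 + (1881 + R + c) = 1879 + R + c)
1/(h(-263, -31) + Q(-235)) = 1/((1879 - 263 - 31) + (-235)²) = 1/(1585 + 55225) = 1/56810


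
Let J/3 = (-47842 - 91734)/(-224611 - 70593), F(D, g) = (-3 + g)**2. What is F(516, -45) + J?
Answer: 170142186/73801 ≈ 2305.4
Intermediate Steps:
J = 104682/73801 (J = 3*((-47842 - 91734)/(-224611 - 70593)) = 3*(-139576/(-295204)) = 3*(-139576*(-1/295204)) = 3*(34894/73801) = 104682/73801 ≈ 1.4184)
F(516, -45) + J = (-3 - 45)**2 + 104682/73801 = (-48)**2 + 104682/73801 = 2304 + 104682/73801 = 170142186/73801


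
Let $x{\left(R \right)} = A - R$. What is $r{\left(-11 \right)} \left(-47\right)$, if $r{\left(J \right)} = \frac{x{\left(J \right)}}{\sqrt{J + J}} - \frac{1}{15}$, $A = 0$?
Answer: $\frac{47}{15} + \frac{47 i \sqrt{22}}{2} \approx 3.1333 + 110.22 i$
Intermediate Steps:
$x{\left(R \right)} = - R$ ($x{\left(R \right)} = 0 - R = - R$)
$r{\left(J \right)} = - \frac{1}{15} - \frac{\sqrt{2} \sqrt{J}}{2}$ ($r{\left(J \right)} = \frac{\left(-1\right) J}{\sqrt{J + J}} - \frac{1}{15} = \frac{\left(-1\right) J}{\sqrt{2 J}} - \frac{1}{15} = \frac{\left(-1\right) J}{\sqrt{2} \sqrt{J}} - \frac{1}{15} = - J \frac{\sqrt{2}}{2 \sqrt{J}} - \frac{1}{15} = - \frac{\sqrt{2} \sqrt{J}}{2} - \frac{1}{15} = - \frac{1}{15} - \frac{\sqrt{2} \sqrt{J}}{2}$)
$r{\left(-11 \right)} \left(-47\right) = \left(- \frac{1}{15} - \frac{\sqrt{2} \sqrt{-11}}{2}\right) \left(-47\right) = \left(- \frac{1}{15} - \frac{\sqrt{2} i \sqrt{11}}{2}\right) \left(-47\right) = \left(- \frac{1}{15} - \frac{i \sqrt{22}}{2}\right) \left(-47\right) = \frac{47}{15} + \frac{47 i \sqrt{22}}{2}$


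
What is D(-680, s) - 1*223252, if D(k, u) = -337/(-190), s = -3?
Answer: -42417543/190 ≈ -2.2325e+5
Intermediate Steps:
D(k, u) = 337/190 (D(k, u) = -337*(-1/190) = 337/190)
D(-680, s) - 1*223252 = 337/190 - 1*223252 = 337/190 - 223252 = -42417543/190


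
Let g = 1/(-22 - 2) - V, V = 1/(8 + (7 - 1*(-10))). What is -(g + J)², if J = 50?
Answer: -897062401/360000 ≈ -2491.8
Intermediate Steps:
V = 1/25 (V = 1/(8 + (7 + 10)) = 1/(8 + 17) = 1/25 ≈ 0.040000)
g = -49/600 (g = 1/(-22 - 2) - 1*1/25 = 1/(-24) - 1/25 = -1/24 - 1/25 = -49/600 ≈ -0.081667)
-(g + J)² = -(-49/600 + 50)² = -(29951/600)² = -1*897062401/360000 = -897062401/360000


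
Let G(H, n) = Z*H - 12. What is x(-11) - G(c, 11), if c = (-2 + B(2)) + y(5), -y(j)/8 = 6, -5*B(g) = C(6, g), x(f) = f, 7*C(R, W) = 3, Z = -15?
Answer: -5252/7 ≈ -750.29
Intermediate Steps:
C(R, W) = 3/7 (C(R, W) = (⅐)*3 = 3/7)
B(g) = -3/35 (B(g) = -⅕*3/7 = -3/35)
y(j) = -48 (y(j) = -8*6 = -48)
c = -1753/35 (c = (-2 - 3/35) - 48 = -73/35 - 48 = -1753/35 ≈ -50.086)
G(H, n) = -12 - 15*H (G(H, n) = -15*H - 12 = -12 - 15*H)
x(-11) - G(c, 11) = -11 - (-12 - 15*(-1753/35)) = -11 - (-12 + 5259/7) = -11 - 1*5175/7 = -11 - 5175/7 = -5252/7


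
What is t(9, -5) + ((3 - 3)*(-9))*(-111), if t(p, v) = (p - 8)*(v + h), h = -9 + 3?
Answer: -11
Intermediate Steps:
h = -6
t(p, v) = (-8 + p)*(-6 + v) (t(p, v) = (p - 8)*(v - 6) = (-8 + p)*(-6 + v))
t(9, -5) + ((3 - 3)*(-9))*(-111) = (48 - 8*(-5) - 6*9 + 9*(-5)) + ((3 - 3)*(-9))*(-111) = (48 + 40 - 54 - 45) + (0*(-9))*(-111) = -11 + 0*(-111) = -11 + 0 = -11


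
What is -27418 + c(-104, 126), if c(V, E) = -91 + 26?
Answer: -27483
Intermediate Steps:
c(V, E) = -65
-27418 + c(-104, 126) = -27418 - 65 = -27483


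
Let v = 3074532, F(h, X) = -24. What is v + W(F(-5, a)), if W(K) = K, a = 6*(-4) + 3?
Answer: 3074508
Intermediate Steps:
a = -21 (a = -24 + 3 = -21)
v + W(F(-5, a)) = 3074532 - 24 = 3074508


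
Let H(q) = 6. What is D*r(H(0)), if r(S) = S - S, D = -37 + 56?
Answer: 0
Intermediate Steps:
D = 19
r(S) = 0
D*r(H(0)) = 19*0 = 0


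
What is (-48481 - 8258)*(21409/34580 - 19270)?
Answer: 37807192402149/34580 ≈ 1.0933e+9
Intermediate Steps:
(-48481 - 8258)*(21409/34580 - 19270) = -56739*(21409*(1/34580) - 19270) = -56739*(21409/34580 - 19270) = -56739*(-666335191/34580) = 37807192402149/34580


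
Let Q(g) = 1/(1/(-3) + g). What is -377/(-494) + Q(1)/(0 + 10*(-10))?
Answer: 2843/3800 ≈ 0.74816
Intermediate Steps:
Q(g) = 1/(-⅓ + g)
-377/(-494) + Q(1)/(0 + 10*(-10)) = -377/(-494) + (3/(-1 + 3*1))/(0 + 10*(-10)) = -377*(-1/494) + (3/(-1 + 3))/(0 - 100) = 29/38 + (3/2)/(-100) = 29/38 + (3*(½))*(-1/100) = 29/38 + (3/2)*(-1/100) = 29/38 - 3/200 = 2843/3800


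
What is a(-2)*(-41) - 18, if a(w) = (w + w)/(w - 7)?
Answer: -326/9 ≈ -36.222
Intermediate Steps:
a(w) = 2*w/(-7 + w) (a(w) = (2*w)/(-7 + w) = 2*w/(-7 + w))
a(-2)*(-41) - 18 = (2*(-2)/(-7 - 2))*(-41) - 18 = (2*(-2)/(-9))*(-41) - 18 = (2*(-2)*(-⅑))*(-41) - 18 = (4/9)*(-41) - 18 = -164/9 - 18 = -326/9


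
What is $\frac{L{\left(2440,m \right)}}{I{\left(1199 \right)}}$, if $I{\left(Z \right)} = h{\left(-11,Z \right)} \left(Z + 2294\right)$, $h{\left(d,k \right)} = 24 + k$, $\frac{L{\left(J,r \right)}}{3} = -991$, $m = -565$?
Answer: $- \frac{2973}{4271939} \approx -0.00069594$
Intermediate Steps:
$L{\left(J,r \right)} = -2973$ ($L{\left(J,r \right)} = 3 \left(-991\right) = -2973$)
$I{\left(Z \right)} = \left(24 + Z\right) \left(2294 + Z\right)$ ($I{\left(Z \right)} = \left(24 + Z\right) \left(Z + 2294\right) = \left(24 + Z\right) \left(2294 + Z\right)$)
$\frac{L{\left(2440,m \right)}}{I{\left(1199 \right)}} = - \frac{2973}{\left(24 + 1199\right) \left(2294 + 1199\right)} = - \frac{2973}{1223 \cdot 3493} = - \frac{2973}{4271939}$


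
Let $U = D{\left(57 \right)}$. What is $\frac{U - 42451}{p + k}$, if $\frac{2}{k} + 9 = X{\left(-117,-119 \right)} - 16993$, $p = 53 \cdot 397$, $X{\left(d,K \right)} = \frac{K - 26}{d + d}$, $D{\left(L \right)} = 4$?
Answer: $- \frac{168867876381}{83707893775} \approx -2.0173$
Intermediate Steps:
$X{\left(d,K \right)} = \frac{-26 + K}{2 d}$
$U = 4$
$p = 21041$
$k = - \frac{468}{3978323}$ ($k = \frac{2}{-9 - \left(16993 - \frac{-26 - 119}{2 \left(-117\right)}\right)} = \frac{2}{-9 - \left(16993 + \frac{1}{234} \left(-145\right)\right)} = \frac{2}{-9 + \left(\frac{145}{234} - 16993\right)} = \frac{2}{-9 - \frac{3976217}{234}} = \frac{2}{- \frac{3978323}{234}} = 2 \left(- \frac{234}{3978323}\right) = - \frac{468}{3978323} \approx -0.00011764$)
$\frac{U - 42451}{p + k} = \frac{4 - 42451}{21041 - \frac{468}{3978323}} = - \frac{42447}{\frac{83707893775}{3978323}} = \left(-42447\right) \frac{3978323}{83707893775} = - \frac{168867876381}{83707893775}$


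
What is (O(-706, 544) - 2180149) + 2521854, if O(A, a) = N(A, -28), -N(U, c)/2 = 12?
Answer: 341681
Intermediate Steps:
N(U, c) = -24 (N(U, c) = -2*12 = -24)
O(A, a) = -24
(O(-706, 544) - 2180149) + 2521854 = (-24 - 2180149) + 2521854 = -2180173 + 2521854 = 341681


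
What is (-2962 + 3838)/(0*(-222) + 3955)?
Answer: 876/3955 ≈ 0.22149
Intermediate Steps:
(-2962 + 3838)/(0*(-222) + 3955) = 876/(0 + 3955) = 876/3955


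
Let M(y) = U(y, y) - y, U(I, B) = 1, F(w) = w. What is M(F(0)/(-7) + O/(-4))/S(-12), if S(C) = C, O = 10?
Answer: -7/24 ≈ -0.29167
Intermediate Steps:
M(y) = 1 - y
M(F(0)/(-7) + O/(-4))/S(-12) = (1 - (0/(-7) + 10/(-4)))/(-12) = (1 - (0*(-⅐) + 10*(-¼)))*(-1/12) = (1 - (0 - 5/2))*(-1/12) = (1 - 1*(-5/2))*(-1/12) = (1 + 5/2)*(-1/12) = (7/2)*(-1/12) = -7/24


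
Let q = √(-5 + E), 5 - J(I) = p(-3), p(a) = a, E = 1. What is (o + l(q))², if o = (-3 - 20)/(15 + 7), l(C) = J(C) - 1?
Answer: 17161/484 ≈ 35.457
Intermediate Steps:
J(I) = 8 (J(I) = 5 - 1*(-3) = 5 + 3 = 8)
q = 2*I (q = √(-5 + 1) = √(-4) = 2*I ≈ 2.0*I)
l(C) = 7 (l(C) = 8 - 1 = 7)
o = -23/22 ≈ -1.0455
(o + l(q))² = (-23/22 + 7)² = (131/22)² = 17161/484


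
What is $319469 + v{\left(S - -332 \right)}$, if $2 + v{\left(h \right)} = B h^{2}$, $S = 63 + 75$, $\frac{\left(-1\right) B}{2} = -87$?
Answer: $38756067$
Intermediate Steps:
$B = 174$ ($B = \left(-2\right) \left(-87\right) = 174$)
$S = 138$
$v{\left(h \right)} = -2 + 174 h^{2}$
$319469 + v{\left(S - -332 \right)} = 319469 - \left(2 - 174 \left(138 - -332\right)^{2}\right) = 319469 - \left(2 - 174 \left(138 + 332\right)^{2}\right) = 319469 - \left(2 - 174 \cdot 470^{2}\right) = 319469 + \left(-2 + 174 \cdot 220900\right) = 319469 + \left(-2 + 38436600\right) = 319469 + 38436598 = 38756067$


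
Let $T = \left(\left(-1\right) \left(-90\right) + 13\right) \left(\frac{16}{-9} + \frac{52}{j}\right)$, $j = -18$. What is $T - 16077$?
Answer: $- \frac{49673}{3} \approx -16558.0$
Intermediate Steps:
$T = - \frac{1442}{3}$ ($T = \left(\left(-1\right) \left(-90\right) + 13\right) \left(\frac{16}{-9} + \frac{52}{-18}\right) = \left(90 + 13\right) \left(16 \left(- \frac{1}{9}\right) + 52 \left(- \frac{1}{18}\right)\right) = 103 \left(- \frac{16}{9} - \frac{26}{9}\right) = 103 \left(- \frac{14}{3}\right) = - \frac{1442}{3} \approx -480.67$)
$T - 16077 = - \frac{1442}{3} - 16077 = - \frac{49673}{3}$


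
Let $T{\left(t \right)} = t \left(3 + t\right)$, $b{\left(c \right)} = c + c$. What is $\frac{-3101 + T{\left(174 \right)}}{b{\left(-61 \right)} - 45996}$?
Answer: $- \frac{27697}{46118} \approx -0.60057$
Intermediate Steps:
$b{\left(c \right)} = 2 c$
$\frac{-3101 + T{\left(174 \right)}}{b{\left(-61 \right)} - 45996} = \frac{-3101 + 174 \left(3 + 174\right)}{2 \left(-61\right) - 45996} = \frac{-3101 + 174 \cdot 177}{-122 - 45996} = \frac{-3101 + 30798}{-46118} = 27697 \left(- \frac{1}{46118}\right) = - \frac{27697}{46118}$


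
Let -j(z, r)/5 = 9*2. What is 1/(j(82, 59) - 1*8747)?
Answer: -1/8837 ≈ -0.00011316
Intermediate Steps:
j(z, r) = -90 (j(z, r) = -45*2 = -5*18 = -90)
1/(j(82, 59) - 1*8747) = 1/(-90 - 1*8747) = 1/(-90 - 8747) = 1/(-8837) = -1/8837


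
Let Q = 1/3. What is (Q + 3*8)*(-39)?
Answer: -949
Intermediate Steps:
Q = 1/3 ≈ 0.33333
(Q + 3*8)*(-39) = (1/3 + 3*8)*(-39) = (1/3 + 24)*(-39) = (73/3)*(-39) = -949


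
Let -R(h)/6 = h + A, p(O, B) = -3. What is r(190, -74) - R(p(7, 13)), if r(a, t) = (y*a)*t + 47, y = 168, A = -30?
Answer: -2362231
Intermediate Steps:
r(a, t) = 47 + 168*a*t (r(a, t) = (168*a)*t + 47 = 168*a*t + 47 = 47 + 168*a*t)
R(h) = 180 - 6*h (R(h) = -6*(h - 30) = -6*(-30 + h) = 180 - 6*h)
r(190, -74) - R(p(7, 13)) = (47 + 168*190*(-74)) - (180 - 6*(-3)) = (47 - 2362080) - (180 + 18) = -2362033 - 1*198 = -2362033 - 198 = -2362231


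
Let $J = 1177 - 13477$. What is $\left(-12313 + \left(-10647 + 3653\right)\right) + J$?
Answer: $-31607$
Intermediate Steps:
$J = -12300$ ($J = 1177 - 13477 = -12300$)
$\left(-12313 + \left(-10647 + 3653\right)\right) + J = \left(-12313 + \left(-10647 + 3653\right)\right) - 12300 = \left(-12313 - 6994\right) - 12300 = -19307 - 12300 = -31607$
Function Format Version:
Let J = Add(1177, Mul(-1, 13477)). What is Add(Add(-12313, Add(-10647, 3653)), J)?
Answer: -31607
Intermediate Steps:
J = -12300 (J = Add(1177, -13477) = -12300)
Add(Add(-12313, Add(-10647, 3653)), J) = Add(Add(-12313, Add(-10647, 3653)), -12300) = Add(Add(-12313, -6994), -12300) = Add(-19307, -12300) = -31607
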